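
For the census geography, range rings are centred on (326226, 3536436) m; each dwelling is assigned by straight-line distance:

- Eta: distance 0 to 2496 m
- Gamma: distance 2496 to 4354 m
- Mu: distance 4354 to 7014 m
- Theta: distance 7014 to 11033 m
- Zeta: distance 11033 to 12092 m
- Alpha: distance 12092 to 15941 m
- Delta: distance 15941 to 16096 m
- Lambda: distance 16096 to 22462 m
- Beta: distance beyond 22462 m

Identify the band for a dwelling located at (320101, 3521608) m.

Delta

Distance = √((320101−326226)² + (3521608−3536436)²) = √(37515625.000 + 219869584.000) = 16043.229 m.
15941 ≤ 16043.229 < 16096 → Delta.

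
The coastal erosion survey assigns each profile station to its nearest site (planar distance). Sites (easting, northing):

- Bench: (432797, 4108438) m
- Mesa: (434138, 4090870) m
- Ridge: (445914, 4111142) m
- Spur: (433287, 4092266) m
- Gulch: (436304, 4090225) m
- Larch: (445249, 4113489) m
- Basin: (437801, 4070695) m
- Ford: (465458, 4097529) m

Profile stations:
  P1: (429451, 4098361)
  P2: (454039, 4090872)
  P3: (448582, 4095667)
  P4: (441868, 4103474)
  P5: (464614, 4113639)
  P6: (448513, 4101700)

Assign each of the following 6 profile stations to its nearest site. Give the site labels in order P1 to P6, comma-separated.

P1 → Spur (d²=51863921.00)
P2 → Ford (d²=174709210.00)
P3 → Gulch (d²=180364648.00)
P4 → Ridge (d²=75168340.00)
P5 → Ford (d²=260244436.00)
P6 → Ridge (d²=95906165.00)

Spur, Ford, Gulch, Ridge, Ford, Ridge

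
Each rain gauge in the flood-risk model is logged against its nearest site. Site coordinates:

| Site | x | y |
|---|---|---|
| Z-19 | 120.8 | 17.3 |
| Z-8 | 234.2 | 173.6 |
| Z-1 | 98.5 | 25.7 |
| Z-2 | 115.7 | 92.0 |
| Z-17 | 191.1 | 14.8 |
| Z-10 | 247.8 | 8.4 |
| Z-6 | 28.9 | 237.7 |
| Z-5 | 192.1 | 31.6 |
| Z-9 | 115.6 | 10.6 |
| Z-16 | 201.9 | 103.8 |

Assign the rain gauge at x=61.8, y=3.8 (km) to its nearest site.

Z-1

Squared distances to each site:
Z-19: 3663.250; Z-8: 58553.800; Z-1: 1826.500; Z-2: 10684.450; Z-17: 16839.490; Z-10: 34617.160; Z-6: 55791.620; Z-5: 17750.930; Z-9: 2940.680; Z-16: 29628.010.
Minimum at Z-1.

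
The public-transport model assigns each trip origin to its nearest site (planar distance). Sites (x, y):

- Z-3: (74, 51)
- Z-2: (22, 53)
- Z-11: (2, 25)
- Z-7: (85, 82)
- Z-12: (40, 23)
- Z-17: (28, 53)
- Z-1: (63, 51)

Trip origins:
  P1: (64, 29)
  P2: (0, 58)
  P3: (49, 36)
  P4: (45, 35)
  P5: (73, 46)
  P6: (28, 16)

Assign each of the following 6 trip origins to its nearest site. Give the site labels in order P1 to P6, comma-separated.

P1 → Z-1 (d²=485.00)
P2 → Z-2 (d²=509.00)
P3 → Z-12 (d²=250.00)
P4 → Z-12 (d²=169.00)
P5 → Z-3 (d²=26.00)
P6 → Z-12 (d²=193.00)

Z-1, Z-2, Z-12, Z-12, Z-3, Z-12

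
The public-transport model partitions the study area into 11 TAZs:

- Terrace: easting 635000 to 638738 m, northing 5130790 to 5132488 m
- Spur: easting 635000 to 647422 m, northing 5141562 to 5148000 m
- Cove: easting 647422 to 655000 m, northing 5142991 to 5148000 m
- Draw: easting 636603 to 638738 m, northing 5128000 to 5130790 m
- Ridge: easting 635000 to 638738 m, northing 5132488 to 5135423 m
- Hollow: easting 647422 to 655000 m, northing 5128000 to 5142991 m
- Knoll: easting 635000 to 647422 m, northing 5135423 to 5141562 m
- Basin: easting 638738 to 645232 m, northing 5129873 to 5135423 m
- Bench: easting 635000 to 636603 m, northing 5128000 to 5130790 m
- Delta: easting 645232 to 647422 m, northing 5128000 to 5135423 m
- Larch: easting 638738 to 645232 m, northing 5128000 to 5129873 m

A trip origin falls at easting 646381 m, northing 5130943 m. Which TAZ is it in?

The point has easting = 646381 and northing = 5130943.
Only Delta satisfies 645232 ≤ easting ≤ 647422 and 5128000 ≤ northing ≤ 5135423.

Delta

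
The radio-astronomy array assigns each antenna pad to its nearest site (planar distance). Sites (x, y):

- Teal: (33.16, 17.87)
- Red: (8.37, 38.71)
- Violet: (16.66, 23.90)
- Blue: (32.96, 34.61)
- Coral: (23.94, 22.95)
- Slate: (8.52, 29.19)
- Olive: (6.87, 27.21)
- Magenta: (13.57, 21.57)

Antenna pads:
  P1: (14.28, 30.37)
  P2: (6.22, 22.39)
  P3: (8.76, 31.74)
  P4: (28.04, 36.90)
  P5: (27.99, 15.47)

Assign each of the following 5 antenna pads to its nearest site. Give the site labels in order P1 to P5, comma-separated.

Slate, Olive, Slate, Blue, Teal

P1 → Slate (d²=34.57)
P2 → Olive (d²=23.65)
P3 → Slate (d²=6.56)
P4 → Blue (d²=29.45)
P5 → Teal (d²=32.49)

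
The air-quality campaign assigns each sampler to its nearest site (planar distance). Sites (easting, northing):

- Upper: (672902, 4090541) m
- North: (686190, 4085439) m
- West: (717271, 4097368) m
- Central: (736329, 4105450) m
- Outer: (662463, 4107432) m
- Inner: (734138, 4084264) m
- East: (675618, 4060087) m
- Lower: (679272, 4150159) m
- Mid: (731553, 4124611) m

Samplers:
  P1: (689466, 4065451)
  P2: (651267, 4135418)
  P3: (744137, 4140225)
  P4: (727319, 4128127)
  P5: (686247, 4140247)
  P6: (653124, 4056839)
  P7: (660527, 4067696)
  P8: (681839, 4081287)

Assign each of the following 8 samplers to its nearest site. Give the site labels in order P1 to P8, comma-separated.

P1 → East (d²=220539600.00)
P2 → Outer (d²=908566612.00)
P3 → Mid (d²=402154052.00)
P4 → Mid (d²=30289012.00)
P5 → Lower (d²=146898369.00)
P6 → East (d²=516529540.00)
P7 → East (d²=285635162.00)
P8 → North (d²=36170305.00)

East, Outer, Mid, Mid, Lower, East, East, North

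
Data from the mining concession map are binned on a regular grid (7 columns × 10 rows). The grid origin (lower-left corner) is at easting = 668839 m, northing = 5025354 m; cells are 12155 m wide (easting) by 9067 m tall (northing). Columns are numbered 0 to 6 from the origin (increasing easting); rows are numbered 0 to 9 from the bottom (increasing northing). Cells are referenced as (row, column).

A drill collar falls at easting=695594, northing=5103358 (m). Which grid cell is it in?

(8, 2)

Column index: ⌊(695594 − 668839) / 12155⌋ = ⌊2.201⌋ = 2
Row offset from origin: ⌊(5103358 − 5025354) / 9067⌋ = ⌊8.603⌋ = 8 → row 8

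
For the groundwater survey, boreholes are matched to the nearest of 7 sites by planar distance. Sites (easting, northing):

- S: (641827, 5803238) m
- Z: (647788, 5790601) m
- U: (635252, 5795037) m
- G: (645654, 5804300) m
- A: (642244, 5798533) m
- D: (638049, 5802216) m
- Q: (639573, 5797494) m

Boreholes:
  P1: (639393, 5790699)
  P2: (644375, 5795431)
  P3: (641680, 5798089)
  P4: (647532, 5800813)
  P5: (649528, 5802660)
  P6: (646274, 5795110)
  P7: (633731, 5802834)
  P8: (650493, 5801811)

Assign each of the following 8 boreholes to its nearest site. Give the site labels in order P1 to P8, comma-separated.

U, A, A, G, G, Z, D, G

P1 → U (d²=35966125.00)
P2 → A (d²=14163565.00)
P3 → A (d²=515232.00)
P4 → G (d²=15686053.00)
P5 → G (d²=17697476.00)
P6 → Z (d²=22623277.00)
P7 → D (d²=19027048.00)
P8 → G (d²=29611042.00)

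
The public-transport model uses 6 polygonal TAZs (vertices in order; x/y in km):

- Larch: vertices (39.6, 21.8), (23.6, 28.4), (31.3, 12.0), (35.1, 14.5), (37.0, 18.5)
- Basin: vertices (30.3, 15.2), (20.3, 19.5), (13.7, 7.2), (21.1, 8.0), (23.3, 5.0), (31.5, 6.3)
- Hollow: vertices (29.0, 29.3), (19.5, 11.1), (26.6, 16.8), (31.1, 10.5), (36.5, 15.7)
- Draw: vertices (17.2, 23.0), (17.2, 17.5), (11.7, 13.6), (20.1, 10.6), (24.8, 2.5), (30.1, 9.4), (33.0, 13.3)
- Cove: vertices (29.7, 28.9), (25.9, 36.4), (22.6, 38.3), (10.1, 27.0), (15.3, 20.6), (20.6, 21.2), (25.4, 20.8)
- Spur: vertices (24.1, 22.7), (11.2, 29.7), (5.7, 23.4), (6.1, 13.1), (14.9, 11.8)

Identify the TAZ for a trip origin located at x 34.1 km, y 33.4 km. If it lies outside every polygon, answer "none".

Cast a ray rightward from (34.1, 33.4). For each polygon, the edges (by vertex number in listed order) whose endpoints lie on opposite sides of y = 33.4, where each meets that height, and whether that is right or left of the point:
Larch: no edge straddles that height → 0 crossings.
Basin: no edge straddles that height → 0 crossings.
Hollow: no edge straddles that height → 0 crossings.
Draw: no edge straddles that height → 0 crossings.
Cove: 1–2 at x≈27.42 (left), 3–4 at x≈17.18 (left) → 0 crossings.
Spur: no edge straddles that height → 0 crossings.
All counts are even, so the point lies outside every listed polygon.

none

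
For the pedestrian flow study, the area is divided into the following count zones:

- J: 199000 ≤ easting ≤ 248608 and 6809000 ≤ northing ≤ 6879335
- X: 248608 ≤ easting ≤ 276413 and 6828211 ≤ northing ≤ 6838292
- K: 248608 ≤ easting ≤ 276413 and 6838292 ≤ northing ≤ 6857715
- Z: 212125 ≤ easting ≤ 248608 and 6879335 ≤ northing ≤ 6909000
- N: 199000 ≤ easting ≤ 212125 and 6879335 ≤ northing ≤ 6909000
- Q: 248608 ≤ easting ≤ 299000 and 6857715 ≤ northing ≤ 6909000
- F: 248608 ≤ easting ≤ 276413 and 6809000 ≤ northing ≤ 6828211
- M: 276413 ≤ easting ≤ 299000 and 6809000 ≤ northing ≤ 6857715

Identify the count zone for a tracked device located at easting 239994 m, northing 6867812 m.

J

The point has easting = 239994 and northing = 6867812.
Only J satisfies 199000 ≤ easting ≤ 248608 and 6809000 ≤ northing ≤ 6879335.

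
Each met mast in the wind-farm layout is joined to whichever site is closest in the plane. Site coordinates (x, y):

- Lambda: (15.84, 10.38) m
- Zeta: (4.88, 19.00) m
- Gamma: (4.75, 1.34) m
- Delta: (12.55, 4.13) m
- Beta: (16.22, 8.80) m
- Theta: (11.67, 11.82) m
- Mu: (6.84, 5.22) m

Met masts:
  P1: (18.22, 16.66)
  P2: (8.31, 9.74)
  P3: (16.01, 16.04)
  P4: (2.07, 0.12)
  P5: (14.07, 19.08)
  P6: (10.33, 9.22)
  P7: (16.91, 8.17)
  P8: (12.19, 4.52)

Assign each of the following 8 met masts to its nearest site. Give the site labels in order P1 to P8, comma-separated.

P1 → Lambda (d²=45.10)
P2 → Theta (d²=15.62)
P3 → Lambda (d²=32.06)
P4 → Gamma (d²=8.67)
P5 → Theta (d²=58.47)
P6 → Theta (d²=8.56)
P7 → Beta (d²=0.87)
P8 → Delta (d²=0.28)

Lambda, Theta, Lambda, Gamma, Theta, Theta, Beta, Delta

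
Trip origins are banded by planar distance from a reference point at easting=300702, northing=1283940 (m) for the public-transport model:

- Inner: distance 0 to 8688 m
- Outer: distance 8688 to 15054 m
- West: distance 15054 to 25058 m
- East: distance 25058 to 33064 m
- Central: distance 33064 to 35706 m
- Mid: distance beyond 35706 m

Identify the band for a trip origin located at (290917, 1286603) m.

Outer

Distance = √((290917−300702)² + (1286603−1283940)²) = √(95746225.000 + 7091569.000) = 10140.897 m.
8688 ≤ 10140.897 < 15054 → Outer.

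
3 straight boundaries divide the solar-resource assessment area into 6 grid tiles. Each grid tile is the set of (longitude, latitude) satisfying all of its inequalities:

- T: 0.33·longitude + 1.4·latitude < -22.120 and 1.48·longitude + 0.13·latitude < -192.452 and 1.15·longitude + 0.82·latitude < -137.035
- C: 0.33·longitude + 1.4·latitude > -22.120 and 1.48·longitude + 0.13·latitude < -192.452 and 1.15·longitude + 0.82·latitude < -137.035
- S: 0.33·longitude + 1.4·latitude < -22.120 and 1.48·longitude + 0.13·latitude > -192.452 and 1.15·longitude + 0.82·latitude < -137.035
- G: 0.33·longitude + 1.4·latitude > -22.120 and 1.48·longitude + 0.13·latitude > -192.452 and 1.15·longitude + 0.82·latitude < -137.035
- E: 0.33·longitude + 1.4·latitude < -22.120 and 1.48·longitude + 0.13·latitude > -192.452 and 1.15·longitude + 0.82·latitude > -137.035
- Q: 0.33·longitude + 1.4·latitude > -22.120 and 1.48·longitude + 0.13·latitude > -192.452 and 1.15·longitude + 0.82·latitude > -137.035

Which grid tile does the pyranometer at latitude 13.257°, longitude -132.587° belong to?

0.33·-132.587 + 1.4·13.257 = -25.194, which is < -22.120
1.48·-132.587 + 0.13·13.257 = -194.505, which is < -192.452
1.15·-132.587 + 0.82·13.257 = -141.604, which is < -137.035
This sign pattern matches T.

T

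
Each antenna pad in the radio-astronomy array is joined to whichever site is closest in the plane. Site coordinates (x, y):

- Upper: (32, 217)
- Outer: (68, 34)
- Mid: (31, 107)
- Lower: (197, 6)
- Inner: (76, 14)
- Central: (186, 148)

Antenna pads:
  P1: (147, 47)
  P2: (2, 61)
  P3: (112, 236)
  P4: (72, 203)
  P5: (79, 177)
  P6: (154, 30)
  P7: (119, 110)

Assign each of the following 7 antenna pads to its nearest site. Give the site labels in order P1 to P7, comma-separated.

P1 → Lower (d²=4181.00)
P2 → Mid (d²=2957.00)
P3 → Upper (d²=6761.00)
P4 → Upper (d²=1796.00)
P5 → Upper (d²=3809.00)
P6 → Lower (d²=2425.00)
P7 → Central (d²=5933.00)

Lower, Mid, Upper, Upper, Upper, Lower, Central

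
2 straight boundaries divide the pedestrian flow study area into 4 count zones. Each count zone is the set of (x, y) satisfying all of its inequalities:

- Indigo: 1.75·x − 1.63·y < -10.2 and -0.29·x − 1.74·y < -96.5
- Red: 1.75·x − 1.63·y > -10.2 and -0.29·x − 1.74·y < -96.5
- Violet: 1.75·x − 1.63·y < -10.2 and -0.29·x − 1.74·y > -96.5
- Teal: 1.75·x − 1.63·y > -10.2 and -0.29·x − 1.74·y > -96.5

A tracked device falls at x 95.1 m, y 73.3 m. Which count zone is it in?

Red

1.75·95.1 − 1.63·73.3 = 46.946, which is > -10.2
-0.29·95.1 − 1.74·73.3 = -155.121, which is < -96.5
This sign pattern matches Red.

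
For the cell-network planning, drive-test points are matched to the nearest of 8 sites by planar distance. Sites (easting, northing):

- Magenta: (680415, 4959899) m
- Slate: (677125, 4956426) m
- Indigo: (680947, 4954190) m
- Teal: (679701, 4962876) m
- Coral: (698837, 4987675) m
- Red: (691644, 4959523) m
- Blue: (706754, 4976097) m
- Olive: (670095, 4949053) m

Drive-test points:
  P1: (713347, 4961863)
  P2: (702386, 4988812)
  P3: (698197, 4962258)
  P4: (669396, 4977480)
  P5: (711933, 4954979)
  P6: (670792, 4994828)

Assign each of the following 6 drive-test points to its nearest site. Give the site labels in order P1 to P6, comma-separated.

P1 → Blue (d²=246074405.00)
P2 → Coral (d²=13888170.00)
P3 → Red (d²=50422034.00)
P4 → Teal (d²=319469841.00)
P5 → Red (d²=432291457.00)
P6 → Coral (d²=837687434.00)

Blue, Coral, Red, Teal, Red, Coral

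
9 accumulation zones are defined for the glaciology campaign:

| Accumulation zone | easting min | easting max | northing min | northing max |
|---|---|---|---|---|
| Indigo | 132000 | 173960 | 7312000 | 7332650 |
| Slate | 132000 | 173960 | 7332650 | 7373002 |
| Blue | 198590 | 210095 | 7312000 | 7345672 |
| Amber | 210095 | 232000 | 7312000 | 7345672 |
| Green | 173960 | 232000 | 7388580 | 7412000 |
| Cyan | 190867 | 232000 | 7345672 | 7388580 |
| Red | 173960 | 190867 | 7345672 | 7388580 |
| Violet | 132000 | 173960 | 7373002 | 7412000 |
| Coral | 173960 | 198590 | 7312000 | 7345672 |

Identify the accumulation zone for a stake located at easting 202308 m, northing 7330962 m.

Blue

The point has easting = 202308 and northing = 7330962.
Only Blue satisfies 198590 ≤ easting ≤ 210095 and 7312000 ≤ northing ≤ 7345672.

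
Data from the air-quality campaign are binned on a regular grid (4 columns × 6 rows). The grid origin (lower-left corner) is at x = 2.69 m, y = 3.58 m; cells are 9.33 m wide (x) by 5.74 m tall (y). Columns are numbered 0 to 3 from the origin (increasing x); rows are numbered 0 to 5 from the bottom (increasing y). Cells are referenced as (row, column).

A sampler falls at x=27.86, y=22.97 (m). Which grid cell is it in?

Column index: ⌊(27.86 − 2.69) / 9.33⌋ = ⌊2.698⌋ = 2
Row offset from origin: ⌊(22.97 − 3.58) / 5.74⌋ = ⌊3.378⌋ = 3 → row 3

(3, 2)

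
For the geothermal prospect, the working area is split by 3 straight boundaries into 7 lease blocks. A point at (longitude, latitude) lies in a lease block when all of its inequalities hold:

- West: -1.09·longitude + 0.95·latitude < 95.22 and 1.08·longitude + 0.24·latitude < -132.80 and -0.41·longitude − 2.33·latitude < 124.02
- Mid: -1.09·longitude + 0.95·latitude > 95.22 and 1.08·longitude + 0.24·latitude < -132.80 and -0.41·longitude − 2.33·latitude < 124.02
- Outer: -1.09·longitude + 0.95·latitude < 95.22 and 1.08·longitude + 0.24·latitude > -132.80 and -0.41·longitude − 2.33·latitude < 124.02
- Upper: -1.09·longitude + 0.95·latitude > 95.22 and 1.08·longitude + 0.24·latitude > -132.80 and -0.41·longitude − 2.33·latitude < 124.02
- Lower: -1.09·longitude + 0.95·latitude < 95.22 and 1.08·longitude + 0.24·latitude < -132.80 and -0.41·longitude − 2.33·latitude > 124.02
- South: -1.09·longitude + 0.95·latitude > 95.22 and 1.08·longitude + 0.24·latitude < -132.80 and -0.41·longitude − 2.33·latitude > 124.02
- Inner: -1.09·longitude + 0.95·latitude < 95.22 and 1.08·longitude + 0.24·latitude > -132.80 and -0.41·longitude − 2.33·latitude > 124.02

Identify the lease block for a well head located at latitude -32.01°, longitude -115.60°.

Upper

-1.09·-115.60 + 0.95·-32.01 = 95.595, which is > 95.22
1.08·-115.60 + 0.24·-32.01 = -132.530, which is > -132.80
-0.41·-115.60 − 2.33·-32.01 = 121.979, which is < 124.02
This sign pattern matches Upper.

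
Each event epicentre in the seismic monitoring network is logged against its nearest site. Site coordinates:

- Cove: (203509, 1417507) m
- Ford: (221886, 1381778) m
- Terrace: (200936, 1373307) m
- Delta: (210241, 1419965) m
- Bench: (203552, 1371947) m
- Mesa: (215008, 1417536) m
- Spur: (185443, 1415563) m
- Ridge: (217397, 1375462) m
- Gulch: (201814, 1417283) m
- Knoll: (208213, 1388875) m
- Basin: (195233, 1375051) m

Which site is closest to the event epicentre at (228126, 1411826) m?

Mesa

Squared distances to each site:
Cove: 638270450.000; Ford: 941819904.000; Terrace: 2223009461.000; Delta: 386116546.000; Bench: 2194216117.000; Mesa: 204686024.000; Spur: 1835803658.000; Ridge: 1437451937.000; Gulch: 722100193.000; Knoll: 923275970.000; Basin: 2434350074.000.
Minimum at Mesa.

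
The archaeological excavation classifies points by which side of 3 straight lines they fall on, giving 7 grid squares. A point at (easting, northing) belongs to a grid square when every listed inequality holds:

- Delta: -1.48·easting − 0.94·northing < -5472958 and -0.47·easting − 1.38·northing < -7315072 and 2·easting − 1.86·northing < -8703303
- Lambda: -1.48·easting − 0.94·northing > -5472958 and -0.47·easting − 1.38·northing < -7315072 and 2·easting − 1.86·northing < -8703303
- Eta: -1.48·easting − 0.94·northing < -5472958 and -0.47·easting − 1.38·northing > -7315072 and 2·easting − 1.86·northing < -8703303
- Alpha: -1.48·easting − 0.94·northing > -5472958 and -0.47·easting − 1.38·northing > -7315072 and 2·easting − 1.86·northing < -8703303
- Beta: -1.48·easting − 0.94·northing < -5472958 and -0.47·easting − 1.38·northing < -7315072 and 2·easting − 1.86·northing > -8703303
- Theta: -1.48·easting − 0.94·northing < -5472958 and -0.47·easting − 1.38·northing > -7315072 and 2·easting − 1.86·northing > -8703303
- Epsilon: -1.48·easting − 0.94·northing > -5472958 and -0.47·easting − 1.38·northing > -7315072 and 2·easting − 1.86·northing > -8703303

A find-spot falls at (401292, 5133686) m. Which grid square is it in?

Alpha

-1.48·401292 − 0.94·5133686 = -5419577.000, which is > -5472958
-0.47·401292 − 1.38·5133686 = -7273093.920, which is > -7315072
2·401292 − 1.86·5133686 = -8746071.960, which is < -8703303
This sign pattern matches Alpha.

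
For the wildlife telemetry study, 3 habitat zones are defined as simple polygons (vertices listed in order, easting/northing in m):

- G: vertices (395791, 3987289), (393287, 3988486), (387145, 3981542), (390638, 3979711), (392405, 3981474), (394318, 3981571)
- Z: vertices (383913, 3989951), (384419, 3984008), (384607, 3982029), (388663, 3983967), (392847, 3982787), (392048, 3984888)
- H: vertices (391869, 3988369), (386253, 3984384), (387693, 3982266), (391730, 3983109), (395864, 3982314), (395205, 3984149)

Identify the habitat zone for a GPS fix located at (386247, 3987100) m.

Cast a ray rightward from (386247, 3987100). For each polygon, the edges (by vertex number in listed order) whose endpoints lie on opposite sides of northing = 3987100, where each meets that height, and whether that is right or left of the point:
G: 2–3 at easting≈392061.1 (right), 6–1 at easting≈395742.3 (right) → 2 crossings.
Z: 1–2 at easting≈384155.7 (left), 6–1 at easting≈388493.9 (right) → 1 crossing.
H: 1–2 at easting≈390080.6 (right), 6–1 at easting≈392872.2 (right) → 2 crossings.
Only Z has an odd count, so the point is inside Z.

Z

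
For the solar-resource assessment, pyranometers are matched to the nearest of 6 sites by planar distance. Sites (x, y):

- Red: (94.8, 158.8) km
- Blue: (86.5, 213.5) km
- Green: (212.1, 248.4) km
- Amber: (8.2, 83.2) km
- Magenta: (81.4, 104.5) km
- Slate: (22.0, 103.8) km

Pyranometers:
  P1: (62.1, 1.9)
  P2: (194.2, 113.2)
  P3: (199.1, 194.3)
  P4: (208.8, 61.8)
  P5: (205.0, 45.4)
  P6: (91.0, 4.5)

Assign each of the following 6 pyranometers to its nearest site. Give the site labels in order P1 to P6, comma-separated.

P1 → Amber (d²=9514.90)
P2 → Red (d²=11959.72)
P3 → Green (d²=3095.81)
P4 → Magenta (d²=18054.05)
P5 → Magenta (d²=18769.77)
P6 → Magenta (d²=10092.16)

Amber, Red, Green, Magenta, Magenta, Magenta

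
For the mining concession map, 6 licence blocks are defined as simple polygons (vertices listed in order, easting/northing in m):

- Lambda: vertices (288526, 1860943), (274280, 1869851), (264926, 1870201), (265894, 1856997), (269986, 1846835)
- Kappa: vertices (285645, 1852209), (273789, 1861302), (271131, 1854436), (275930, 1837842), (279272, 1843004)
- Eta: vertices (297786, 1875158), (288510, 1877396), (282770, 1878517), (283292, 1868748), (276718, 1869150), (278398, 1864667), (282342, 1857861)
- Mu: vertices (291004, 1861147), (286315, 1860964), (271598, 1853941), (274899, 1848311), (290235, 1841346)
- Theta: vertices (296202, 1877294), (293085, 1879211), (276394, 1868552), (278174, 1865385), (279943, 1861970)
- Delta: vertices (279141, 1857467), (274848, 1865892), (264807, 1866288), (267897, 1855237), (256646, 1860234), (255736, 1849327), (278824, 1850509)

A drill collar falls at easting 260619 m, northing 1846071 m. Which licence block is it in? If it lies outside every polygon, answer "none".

Cast a ray rightward from (260619, 1846071). For each polygon, the edges (by vertex number in listed order) whose endpoints lie on opposite sides of northing = 1846071, where each meets that height, and whether that is right or left of the point:
Lambda: no edge straddles that height → 0 crossings.
Kappa: 3–4 at easting≈273550.2 (right), 5–1 at easting≈281395.4 (right) → 2 crossings.
Eta: no edge straddles that height → 0 crossings.
Mu: 4–5 at easting≈279831.2 (right), 5–1 at easting≈290418.5 (right) → 2 crossings.
Theta: no edge straddles that height → 0 crossings.
Delta: no edge straddles that height → 0 crossings.
All counts are even, so the point lies outside every listed polygon.

none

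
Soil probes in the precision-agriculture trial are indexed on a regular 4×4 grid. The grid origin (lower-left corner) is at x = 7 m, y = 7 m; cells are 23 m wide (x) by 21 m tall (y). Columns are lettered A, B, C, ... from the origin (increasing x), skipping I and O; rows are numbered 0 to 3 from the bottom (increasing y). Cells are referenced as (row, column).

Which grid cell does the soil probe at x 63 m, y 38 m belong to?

(1, C)

Column index: ⌊(63 − 7) / 23⌋ = ⌊2.435⌋ = 2 → column C
Row offset from origin: ⌊(38 − 7) / 21⌋ = ⌊1.476⌋ = 1 → row 1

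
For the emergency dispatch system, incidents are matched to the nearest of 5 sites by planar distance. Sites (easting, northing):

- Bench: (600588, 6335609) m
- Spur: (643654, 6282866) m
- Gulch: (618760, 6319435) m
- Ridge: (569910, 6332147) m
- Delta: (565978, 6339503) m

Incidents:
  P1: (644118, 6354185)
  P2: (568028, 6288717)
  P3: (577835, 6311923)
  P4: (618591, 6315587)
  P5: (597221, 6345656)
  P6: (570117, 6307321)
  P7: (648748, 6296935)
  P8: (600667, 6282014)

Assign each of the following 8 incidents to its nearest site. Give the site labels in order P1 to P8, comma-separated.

Gulch, Ridge, Ridge, Gulch, Bench, Ridge, Spur, Gulch

P1 → Gulch (d²=1850590664.00)
P2 → Ridge (d²=1889706824.00)
P3 → Ridge (d²=471815801.00)
P4 → Gulch (d²=14835665.00)
P5 → Bench (d²=112278898.00)
P6 → Ridge (d²=616373125.00)
P7 → Spur (d²=223885597.00)
P8 → Gulch (d²=1727687890.00)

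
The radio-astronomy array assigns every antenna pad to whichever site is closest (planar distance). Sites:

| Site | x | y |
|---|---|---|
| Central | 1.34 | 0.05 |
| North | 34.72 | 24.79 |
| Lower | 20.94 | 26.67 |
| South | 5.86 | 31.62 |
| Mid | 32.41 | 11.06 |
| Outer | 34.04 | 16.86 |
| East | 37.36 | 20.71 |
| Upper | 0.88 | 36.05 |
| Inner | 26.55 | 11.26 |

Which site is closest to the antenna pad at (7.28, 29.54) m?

Squared distances to each site:
Central: 904.944; North: 775.516; Lower: 194.832; South: 6.343; Mid: 973.027; Outer: 876.880; East: 982.775; Upper: 83.340; Inner: 705.491.
Minimum at South.

South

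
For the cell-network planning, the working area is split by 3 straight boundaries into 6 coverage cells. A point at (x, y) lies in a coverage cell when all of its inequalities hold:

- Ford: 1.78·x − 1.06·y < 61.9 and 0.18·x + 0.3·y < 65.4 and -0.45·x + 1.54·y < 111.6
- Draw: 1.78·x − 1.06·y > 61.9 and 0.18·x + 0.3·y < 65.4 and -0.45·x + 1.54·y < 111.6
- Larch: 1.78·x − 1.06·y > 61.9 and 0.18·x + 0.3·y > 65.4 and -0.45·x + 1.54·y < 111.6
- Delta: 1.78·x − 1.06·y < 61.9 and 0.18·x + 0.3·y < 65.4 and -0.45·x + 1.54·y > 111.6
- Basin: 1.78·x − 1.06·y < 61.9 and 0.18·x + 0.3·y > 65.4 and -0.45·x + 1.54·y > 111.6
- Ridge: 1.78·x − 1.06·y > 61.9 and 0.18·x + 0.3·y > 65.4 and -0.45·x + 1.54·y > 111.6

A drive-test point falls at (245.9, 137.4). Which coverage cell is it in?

1.78·245.9 − 1.06·137.4 = 292.058, which is > 61.9
0.18·245.9 + 0.3·137.4 = 85.482, which is > 65.4
-0.45·245.9 + 1.54·137.4 = 100.941, which is < 111.6
This sign pattern matches Larch.

Larch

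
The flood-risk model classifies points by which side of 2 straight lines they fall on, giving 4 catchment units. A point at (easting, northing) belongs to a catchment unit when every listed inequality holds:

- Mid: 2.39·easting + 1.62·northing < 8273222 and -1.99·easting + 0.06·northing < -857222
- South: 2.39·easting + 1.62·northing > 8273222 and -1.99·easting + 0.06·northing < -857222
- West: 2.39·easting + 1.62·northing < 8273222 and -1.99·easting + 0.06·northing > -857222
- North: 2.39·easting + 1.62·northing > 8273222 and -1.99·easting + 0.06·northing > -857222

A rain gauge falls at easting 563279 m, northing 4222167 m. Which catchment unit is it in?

2.39·563279 + 1.62·4222167 = 8186147.350, which is < 8273222
-1.99·563279 + 0.06·4222167 = -867595.190, which is < -857222
This sign pattern matches Mid.

Mid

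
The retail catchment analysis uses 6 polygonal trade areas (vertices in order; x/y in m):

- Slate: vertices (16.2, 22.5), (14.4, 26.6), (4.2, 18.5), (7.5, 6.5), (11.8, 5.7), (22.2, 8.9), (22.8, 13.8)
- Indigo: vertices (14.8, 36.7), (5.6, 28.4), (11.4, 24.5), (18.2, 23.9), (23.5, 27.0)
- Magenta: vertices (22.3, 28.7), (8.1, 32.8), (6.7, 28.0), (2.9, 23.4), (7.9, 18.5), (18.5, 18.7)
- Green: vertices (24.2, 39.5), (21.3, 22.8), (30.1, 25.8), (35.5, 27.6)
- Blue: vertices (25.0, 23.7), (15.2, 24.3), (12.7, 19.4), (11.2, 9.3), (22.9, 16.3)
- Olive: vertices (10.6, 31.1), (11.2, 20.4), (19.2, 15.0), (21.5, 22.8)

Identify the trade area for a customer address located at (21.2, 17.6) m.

Cast a ray rightward from (21.2, 17.6). For each polygon, the edges (by vertex number in listed order) whose endpoints lie on opposite sides of y = 17.6, where each meets that height, and whether that is right or left of the point:
Slate: 3–4 at x≈4.45 (left), 7–1 at x≈19.92 (left) → 0 crossings.
Indigo: no edge straddles that height → 0 crossings.
Magenta: no edge straddles that height → 0 crossings.
Green: no edge straddles that height → 0 crossings.
Blue: 3–4 at x≈12.43 (left), 5–1 at x≈23.27 (right) → 1 crossing.
Olive: 2–3 at x≈15.35 (left), 3–4 at x≈19.97 (left) → 0 crossings.
Only Blue has an odd count, so the point is inside Blue.

Blue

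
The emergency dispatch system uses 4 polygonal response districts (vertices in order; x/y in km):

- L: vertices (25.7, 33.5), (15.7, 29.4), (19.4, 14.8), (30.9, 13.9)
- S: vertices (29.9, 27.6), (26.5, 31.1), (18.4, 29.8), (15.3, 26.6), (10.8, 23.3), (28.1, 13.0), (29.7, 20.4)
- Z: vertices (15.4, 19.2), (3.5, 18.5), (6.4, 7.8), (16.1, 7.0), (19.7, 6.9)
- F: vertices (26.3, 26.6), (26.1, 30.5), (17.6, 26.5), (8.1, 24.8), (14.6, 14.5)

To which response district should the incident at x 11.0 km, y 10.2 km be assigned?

Cast a ray rightward from (11.0, 10.2). For each polygon, the edges (by vertex number in listed order) whose endpoints lie on opposite sides of y = 10.2, where each meets that height, and whether that is right or left of the point:
L: no edge straddles that height → 0 crossings.
S: no edge straddles that height → 0 crossings.
Z: 2–3 at x≈5.75 (left), 5–1 at x≈18.55 (right) → 1 crossing.
F: no edge straddles that height → 0 crossings.
Only Z has an odd count, so the point is inside Z.

Z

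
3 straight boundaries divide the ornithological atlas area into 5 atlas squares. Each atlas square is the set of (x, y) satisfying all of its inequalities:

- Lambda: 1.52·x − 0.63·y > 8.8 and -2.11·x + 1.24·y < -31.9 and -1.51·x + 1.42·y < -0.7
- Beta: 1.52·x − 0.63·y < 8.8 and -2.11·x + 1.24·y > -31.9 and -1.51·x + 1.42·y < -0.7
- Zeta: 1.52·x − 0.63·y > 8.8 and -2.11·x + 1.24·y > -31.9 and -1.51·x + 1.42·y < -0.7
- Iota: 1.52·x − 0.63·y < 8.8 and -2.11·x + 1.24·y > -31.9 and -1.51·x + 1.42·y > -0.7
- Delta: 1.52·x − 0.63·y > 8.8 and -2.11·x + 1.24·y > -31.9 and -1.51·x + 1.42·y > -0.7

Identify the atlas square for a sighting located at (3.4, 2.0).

1.52·3.4 − 0.63·2.0 = 3.908, which is < 8.8
-2.11·3.4 + 1.24·2.0 = -4.694, which is > -31.9
-1.51·3.4 + 1.42·2.0 = -2.294, which is < -0.7
This sign pattern matches Beta.

Beta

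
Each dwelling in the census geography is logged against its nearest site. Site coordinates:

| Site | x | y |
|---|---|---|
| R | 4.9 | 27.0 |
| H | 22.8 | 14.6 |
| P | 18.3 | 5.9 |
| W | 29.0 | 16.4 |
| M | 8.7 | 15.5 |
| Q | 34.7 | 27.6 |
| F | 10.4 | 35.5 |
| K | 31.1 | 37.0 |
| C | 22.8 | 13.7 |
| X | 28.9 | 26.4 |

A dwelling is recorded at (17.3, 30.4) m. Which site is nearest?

Squared distances to each site:
R: 165.320; H: 279.890; P: 601.250; W: 332.890; M: 295.970; Q: 310.600; F: 73.620; K: 234.000; C: 309.140; X: 150.560.
Minimum at F.

F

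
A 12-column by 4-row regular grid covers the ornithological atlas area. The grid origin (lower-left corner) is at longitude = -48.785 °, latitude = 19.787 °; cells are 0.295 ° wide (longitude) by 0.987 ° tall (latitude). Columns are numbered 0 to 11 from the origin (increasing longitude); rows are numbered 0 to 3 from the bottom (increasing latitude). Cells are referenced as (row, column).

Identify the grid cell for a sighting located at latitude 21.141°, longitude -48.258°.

(1, 1)

Column index: ⌊(-48.258 − -48.785) / 0.295⌋ = ⌊1.786⌋ = 1
Row offset from origin: ⌊(21.141 − 19.787) / 0.987⌋ = ⌊1.372⌋ = 1 → row 1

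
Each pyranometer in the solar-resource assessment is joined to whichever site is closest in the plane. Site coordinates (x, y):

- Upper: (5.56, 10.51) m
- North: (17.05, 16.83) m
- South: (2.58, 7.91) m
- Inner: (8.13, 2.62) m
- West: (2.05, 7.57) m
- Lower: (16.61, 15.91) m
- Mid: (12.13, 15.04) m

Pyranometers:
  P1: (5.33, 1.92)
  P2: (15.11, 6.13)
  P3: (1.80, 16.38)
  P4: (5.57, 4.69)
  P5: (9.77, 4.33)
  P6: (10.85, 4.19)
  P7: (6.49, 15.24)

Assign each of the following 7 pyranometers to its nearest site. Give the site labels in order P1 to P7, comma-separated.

Inner, Inner, Upper, Inner, Inner, Inner, Upper

P1 → Inner (d²=8.33)
P2 → Inner (d²=61.04)
P3 → Upper (d²=48.59)
P4 → Inner (d²=10.84)
P5 → Inner (d²=5.61)
P6 → Inner (d²=9.86)
P7 → Upper (d²=23.24)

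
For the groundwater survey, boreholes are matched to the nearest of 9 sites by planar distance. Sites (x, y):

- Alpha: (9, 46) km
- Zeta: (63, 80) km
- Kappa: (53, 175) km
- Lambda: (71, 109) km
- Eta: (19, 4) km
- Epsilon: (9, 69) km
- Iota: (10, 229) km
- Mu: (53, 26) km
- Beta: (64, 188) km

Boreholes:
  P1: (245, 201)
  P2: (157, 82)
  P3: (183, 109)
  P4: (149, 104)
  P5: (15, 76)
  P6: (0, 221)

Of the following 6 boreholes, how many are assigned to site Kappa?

0

P1 → Beta
P2 → Lambda
P3 → Lambda
P4 → Lambda
P5 → Epsilon
P6 → Iota
0 of the 6 go to Kappa.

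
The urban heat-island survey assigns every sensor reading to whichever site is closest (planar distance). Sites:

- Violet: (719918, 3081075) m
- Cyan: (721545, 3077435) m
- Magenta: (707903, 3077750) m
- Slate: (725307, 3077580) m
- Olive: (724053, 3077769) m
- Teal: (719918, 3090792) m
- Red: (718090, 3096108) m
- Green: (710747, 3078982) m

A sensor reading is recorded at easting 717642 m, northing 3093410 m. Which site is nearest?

Red

Squared distances to each site:
Violet: 157332401.000; Cyan: 270434034.000; Magenta: 340083721.000; Slate: 309341125.000; Olive: 285741802.000; Teal: 12034100.000; Red: 7479908.000; Green: 255708209.000.
Minimum at Red.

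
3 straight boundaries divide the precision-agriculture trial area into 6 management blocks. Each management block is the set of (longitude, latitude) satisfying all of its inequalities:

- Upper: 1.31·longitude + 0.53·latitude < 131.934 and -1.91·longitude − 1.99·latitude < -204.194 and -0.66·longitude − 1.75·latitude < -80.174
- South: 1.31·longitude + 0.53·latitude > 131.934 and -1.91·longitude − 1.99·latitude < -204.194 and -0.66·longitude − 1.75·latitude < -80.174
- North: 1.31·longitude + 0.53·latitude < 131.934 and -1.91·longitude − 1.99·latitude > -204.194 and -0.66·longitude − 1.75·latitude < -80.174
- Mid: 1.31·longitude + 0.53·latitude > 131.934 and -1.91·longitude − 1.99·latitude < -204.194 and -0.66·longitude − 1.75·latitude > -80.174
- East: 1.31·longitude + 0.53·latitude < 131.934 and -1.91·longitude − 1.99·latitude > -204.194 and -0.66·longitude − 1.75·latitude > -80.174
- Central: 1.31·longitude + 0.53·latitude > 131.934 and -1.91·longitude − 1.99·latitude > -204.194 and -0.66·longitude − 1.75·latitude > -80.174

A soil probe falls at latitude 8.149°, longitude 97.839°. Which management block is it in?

Central

1.31·97.839 + 0.53·8.149 = 132.488, which is > 131.934
-1.91·97.839 − 1.99·8.149 = -203.089, which is > -204.194
-0.66·97.839 − 1.75·8.149 = -78.834, which is > -80.174
This sign pattern matches Central.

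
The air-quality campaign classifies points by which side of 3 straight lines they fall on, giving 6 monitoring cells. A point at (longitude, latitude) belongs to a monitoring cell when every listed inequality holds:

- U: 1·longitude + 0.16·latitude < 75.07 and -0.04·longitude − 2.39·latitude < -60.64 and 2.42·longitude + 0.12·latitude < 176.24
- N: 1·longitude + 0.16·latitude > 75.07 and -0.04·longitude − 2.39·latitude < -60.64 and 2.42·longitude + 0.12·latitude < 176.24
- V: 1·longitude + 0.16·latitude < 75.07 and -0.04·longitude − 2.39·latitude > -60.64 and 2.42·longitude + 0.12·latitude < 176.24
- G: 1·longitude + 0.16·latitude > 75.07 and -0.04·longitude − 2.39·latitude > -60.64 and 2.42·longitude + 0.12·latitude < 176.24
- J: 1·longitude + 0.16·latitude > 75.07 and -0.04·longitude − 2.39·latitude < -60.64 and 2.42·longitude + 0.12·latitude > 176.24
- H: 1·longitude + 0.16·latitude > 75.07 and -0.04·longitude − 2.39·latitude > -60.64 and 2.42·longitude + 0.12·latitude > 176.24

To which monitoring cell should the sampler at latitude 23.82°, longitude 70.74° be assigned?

1·70.74 + 0.16·23.82 = 74.551, which is < 75.07
-0.04·70.74 − 2.39·23.82 = -59.759, which is > -60.64
2.42·70.74 + 0.12·23.82 = 174.049, which is < 176.24
This sign pattern matches V.

V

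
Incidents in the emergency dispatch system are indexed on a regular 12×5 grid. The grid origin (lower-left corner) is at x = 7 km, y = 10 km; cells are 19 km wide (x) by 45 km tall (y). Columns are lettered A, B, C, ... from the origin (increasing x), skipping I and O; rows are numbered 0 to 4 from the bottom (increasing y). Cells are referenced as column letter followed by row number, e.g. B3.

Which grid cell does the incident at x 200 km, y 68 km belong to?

L1

Column index: ⌊(200 − 7) / 19⌋ = ⌊10.158⌋ = 10 → column L
Row offset from origin: ⌊(68 − 10) / 45⌋ = ⌊1.289⌋ = 1 → row 1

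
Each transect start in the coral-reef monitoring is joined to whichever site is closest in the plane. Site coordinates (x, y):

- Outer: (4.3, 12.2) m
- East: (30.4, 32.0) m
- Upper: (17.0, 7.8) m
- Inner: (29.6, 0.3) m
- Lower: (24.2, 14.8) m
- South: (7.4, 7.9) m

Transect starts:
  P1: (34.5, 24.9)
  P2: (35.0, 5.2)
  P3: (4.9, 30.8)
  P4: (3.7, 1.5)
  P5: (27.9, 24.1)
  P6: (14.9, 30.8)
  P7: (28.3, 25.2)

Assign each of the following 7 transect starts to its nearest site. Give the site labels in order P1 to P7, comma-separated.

East, Inner, Outer, South, East, East, East

P1 → East (d²=67.22)
P2 → Inner (d²=53.17)
P3 → Outer (d²=346.32)
P4 → South (d²=54.65)
P5 → East (d²=68.66)
P6 → East (d²=241.69)
P7 → East (d²=50.65)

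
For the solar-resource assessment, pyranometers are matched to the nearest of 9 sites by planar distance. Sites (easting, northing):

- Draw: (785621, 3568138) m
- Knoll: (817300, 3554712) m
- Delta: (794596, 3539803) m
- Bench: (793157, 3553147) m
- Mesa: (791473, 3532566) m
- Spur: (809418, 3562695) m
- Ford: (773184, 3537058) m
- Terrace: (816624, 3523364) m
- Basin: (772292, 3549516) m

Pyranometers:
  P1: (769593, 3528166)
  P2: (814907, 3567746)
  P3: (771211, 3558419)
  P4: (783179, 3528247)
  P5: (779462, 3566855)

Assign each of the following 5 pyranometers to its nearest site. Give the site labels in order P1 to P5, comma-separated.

Ford, Spur, Basin, Mesa, Draw

P1 → Ford (d²=91962945.00)
P2 → Spur (d²=55641722.00)
P3 → Basin (d²=80431970.00)
P4 → Mesa (d²=87444197.00)
P5 → Draw (d²=39579370.00)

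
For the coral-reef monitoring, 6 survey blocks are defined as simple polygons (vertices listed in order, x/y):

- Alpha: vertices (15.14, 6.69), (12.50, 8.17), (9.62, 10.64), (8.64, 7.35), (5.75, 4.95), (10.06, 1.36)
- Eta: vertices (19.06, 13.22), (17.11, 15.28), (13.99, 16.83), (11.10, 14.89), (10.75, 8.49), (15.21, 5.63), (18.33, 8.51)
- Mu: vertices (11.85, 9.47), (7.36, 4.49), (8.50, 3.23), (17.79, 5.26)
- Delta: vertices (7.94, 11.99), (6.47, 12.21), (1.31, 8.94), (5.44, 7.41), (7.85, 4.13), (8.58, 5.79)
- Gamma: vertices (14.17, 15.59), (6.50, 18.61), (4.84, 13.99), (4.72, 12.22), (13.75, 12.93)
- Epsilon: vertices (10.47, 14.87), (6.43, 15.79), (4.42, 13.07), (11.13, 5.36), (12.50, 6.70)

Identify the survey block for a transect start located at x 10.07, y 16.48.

Cast a ray rightward from (10.07, 16.48). For each polygon, the edges (by vertex number in listed order) whose endpoints lie on opposite sides of y = 16.48, where each meets that height, and whether that is right or left of the point:
Alpha: no edge straddles that height → 0 crossings.
Eta: 2–3 at x≈14.695 (right), 3–4 at x≈13.469 (right) → 2 crossings.
Mu: no edge straddles that height → 0 crossings.
Delta: no edge straddles that height → 0 crossings.
Gamma: 1–2 at x≈11.910 (right), 2–3 at x≈5.735 (left) → 1 crossing.
Epsilon: no edge straddles that height → 0 crossings.
Only Gamma has an odd count, so the point is inside Gamma.

Gamma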